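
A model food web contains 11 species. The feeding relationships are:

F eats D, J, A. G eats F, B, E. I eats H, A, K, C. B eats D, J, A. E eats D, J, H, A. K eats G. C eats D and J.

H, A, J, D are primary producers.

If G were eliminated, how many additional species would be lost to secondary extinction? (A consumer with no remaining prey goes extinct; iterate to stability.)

Remove G.
Round 1: K (all prey gone) → extinct.
No further losses. Total secondary extinctions: 1.

1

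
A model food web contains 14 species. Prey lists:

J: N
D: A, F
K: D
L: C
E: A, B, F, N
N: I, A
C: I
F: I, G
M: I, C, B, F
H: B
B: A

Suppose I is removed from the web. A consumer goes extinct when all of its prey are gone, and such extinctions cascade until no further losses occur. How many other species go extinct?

Remove I.
Round 1: C (all prey gone) → extinct.
Round 2: L (all prey gone) → extinct.
No further losses. Total secondary extinctions: 2.

2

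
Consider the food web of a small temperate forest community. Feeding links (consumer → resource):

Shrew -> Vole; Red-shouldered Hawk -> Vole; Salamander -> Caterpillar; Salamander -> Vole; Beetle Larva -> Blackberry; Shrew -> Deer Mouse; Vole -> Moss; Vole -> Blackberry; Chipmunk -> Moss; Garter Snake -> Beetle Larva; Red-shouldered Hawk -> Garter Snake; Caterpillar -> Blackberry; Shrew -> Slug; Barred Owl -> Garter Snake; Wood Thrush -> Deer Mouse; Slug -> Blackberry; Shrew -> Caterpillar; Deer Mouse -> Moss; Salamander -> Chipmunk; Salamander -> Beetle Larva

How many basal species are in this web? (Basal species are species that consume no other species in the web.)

2

Basal species (no prey listed): Moss, Blackberry.
Count: 2.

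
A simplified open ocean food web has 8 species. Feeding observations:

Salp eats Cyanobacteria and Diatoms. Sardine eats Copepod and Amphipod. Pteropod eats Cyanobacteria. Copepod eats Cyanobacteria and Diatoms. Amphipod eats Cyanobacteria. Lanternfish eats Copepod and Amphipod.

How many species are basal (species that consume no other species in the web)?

2

Basal species (no prey listed): Cyanobacteria, Diatoms.
Count: 2.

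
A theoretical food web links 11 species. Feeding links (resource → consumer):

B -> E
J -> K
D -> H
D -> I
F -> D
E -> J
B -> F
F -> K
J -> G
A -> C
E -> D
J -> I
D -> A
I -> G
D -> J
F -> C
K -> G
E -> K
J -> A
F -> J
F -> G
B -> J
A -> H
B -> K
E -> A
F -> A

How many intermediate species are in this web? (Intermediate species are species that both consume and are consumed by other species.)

Intermediate species (has both prey and predators): F, E, D, J, I, K, A.
Count: 7.

7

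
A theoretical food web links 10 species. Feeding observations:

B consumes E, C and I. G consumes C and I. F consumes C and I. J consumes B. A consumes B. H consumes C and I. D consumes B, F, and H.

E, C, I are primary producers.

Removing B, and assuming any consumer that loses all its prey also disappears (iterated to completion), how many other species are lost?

Remove B.
Round 1: J (all prey gone), A (all prey gone) → extinct.
No further losses. Total secondary extinctions: 2.

2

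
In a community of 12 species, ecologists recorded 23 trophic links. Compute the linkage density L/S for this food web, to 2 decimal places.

L/S = 1.92

There are L = 23 links among S = 12 species.
L/S = 23/12 = 1.9167 ≈ 1.92.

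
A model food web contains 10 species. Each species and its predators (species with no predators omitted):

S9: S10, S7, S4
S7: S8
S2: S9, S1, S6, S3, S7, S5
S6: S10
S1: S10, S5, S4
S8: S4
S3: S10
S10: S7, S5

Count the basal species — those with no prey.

Basal species (no prey listed): S2.
Count: 1.

1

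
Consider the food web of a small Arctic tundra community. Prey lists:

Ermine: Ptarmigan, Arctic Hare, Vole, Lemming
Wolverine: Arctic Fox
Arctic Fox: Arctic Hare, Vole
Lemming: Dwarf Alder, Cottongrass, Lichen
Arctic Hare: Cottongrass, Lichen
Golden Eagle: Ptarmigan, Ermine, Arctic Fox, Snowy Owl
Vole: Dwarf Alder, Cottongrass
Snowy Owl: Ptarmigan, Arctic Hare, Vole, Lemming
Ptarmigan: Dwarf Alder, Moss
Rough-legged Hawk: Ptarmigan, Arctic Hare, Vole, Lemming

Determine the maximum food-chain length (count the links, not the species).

One longest chain: Cottongrass → Arctic Hare → Arctic Fox → Wolverine.
It has 4 species and 3 links.

3 links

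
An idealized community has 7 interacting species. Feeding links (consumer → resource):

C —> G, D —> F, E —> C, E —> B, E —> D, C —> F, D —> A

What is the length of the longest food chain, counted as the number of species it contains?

One longest chain: F → C → E.
It has 3 species and 2 links.

3 species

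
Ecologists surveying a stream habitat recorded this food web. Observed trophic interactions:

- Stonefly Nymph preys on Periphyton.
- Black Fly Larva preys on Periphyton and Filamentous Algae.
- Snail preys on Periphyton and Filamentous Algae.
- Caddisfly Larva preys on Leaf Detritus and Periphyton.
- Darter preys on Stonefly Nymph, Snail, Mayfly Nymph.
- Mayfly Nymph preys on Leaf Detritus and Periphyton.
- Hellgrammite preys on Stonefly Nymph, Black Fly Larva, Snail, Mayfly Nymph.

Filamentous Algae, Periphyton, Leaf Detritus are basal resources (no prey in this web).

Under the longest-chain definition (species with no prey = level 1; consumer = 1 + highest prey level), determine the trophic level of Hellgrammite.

Filamentous Algae has no prey (basal) → level 1.
Snail eats Filamentous Algae (level 1); other prey at levels: Periphyton 1 → level 2.
Hellgrammite eats Snail (level 2); other prey at levels: Mayfly Nymph 2, Stonefly Nymph 2, Black Fly Larva 2 → level 3.

Trophic level 3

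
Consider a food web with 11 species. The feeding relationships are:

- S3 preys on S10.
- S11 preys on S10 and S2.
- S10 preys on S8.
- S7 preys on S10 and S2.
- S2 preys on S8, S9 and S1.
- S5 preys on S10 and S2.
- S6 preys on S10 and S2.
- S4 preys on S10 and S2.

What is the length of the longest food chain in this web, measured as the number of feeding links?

One longest chain: S8 → S2 → S7.
It has 3 species and 2 links.

2 links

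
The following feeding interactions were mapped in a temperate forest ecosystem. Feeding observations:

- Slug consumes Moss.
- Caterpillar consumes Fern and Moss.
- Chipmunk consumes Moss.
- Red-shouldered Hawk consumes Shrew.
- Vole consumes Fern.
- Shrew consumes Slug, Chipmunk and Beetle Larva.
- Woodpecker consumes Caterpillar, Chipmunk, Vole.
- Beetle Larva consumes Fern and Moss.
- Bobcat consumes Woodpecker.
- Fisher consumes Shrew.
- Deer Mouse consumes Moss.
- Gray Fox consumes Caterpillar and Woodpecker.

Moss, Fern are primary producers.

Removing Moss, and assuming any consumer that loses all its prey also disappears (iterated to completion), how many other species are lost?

Remove Moss.
Round 1: Deer Mouse (all prey gone), Slug (all prey gone), Chipmunk (all prey gone) → extinct.
No further losses. Total secondary extinctions: 3.

3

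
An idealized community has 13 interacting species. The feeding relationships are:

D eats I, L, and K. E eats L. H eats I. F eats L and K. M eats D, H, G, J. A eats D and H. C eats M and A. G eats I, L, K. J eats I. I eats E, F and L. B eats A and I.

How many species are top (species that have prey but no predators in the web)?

Top species (has prey, but nothing eats it): C, B.
Count: 2.

2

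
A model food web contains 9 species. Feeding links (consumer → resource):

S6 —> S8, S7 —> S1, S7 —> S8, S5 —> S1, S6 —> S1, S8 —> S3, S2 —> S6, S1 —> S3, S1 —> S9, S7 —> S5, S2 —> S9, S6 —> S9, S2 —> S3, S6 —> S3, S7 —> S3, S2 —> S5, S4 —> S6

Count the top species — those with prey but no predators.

Top species (has prey, but nothing eats it): S7, S2, S4.
Count: 3.

3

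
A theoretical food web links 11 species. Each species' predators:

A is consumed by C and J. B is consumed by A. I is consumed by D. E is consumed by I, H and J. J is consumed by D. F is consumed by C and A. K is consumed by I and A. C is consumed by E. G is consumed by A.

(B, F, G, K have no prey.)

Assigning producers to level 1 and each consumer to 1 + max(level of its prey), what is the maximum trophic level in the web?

Producers (level 1): B, F, G, K.
B → A → C → E → J → D gives D level 6.
No species has a prey at level 6, so no species reaches level 7.

6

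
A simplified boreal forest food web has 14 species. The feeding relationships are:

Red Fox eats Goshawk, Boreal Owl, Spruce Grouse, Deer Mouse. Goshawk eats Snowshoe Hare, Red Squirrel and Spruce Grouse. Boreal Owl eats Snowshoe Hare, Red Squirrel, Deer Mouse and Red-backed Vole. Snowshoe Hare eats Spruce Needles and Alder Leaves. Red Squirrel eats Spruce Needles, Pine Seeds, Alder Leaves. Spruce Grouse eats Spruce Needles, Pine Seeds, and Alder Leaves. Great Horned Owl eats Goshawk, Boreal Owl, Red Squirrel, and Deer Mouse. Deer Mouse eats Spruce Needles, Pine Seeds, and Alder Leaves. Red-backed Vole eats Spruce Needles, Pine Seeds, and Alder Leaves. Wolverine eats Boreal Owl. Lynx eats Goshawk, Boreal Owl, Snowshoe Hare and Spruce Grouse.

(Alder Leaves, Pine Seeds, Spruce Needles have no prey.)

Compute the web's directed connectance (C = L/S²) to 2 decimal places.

C = 0.17

The web has S = 14 species and L = 34 feeding links.
C = L / S² = 34 / 196 = 0.1735 ≈ 0.17.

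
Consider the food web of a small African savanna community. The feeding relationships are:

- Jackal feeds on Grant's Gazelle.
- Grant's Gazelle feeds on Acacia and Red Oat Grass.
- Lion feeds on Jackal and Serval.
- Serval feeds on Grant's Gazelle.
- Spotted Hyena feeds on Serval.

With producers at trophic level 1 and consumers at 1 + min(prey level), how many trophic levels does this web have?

4

Producers (level 1): Red Oat Grass, Acacia.
Following each consumer down to its lowest-level prey: Red Oat Grass → Grant's Gazelle → Serval → Spotted Hyena (levels 1 through 4).
All prey of Spotted Hyena (Serval 3) are at level 3 or above, so Spotted Hyena is at level 1 + 3 = 4.
Every consumer has at least one prey at level 3 or below, so none exceeds level 4.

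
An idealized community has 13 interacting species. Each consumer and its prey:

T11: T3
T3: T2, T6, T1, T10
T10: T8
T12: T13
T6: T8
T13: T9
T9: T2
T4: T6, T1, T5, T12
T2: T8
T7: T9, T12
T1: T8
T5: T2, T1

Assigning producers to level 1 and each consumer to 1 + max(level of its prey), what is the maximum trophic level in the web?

6

Producers (level 1): T8.
T8 → T2 → T9 → T13 → T12 → T7 gives T7 level 6.
No species has a prey at level 6, so no species reaches level 7.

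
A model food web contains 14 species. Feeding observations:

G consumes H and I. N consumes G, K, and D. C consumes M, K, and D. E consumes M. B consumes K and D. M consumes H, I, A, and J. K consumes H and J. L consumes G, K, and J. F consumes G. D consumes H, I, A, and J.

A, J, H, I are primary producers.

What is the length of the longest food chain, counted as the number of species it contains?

3 species

One longest chain: H → G → L.
It has 3 species and 2 links.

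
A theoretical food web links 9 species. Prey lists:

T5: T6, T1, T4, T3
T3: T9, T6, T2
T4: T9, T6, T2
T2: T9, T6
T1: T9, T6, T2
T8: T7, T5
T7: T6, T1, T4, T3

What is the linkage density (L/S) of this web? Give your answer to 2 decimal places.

L/S = 2.33

There are L = 21 links among S = 9 species.
L/S = 21/9 = 2.3333 ≈ 2.33.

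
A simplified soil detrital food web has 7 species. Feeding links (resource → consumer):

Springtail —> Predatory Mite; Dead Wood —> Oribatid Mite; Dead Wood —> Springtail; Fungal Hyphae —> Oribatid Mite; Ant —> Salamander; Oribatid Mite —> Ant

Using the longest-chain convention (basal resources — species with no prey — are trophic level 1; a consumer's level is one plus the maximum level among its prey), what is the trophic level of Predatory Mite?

Trophic level 3

Dead Wood has no prey (basal) → level 1.
Springtail eats Dead Wood → level 2.
Predatory Mite eats Springtail → level 3.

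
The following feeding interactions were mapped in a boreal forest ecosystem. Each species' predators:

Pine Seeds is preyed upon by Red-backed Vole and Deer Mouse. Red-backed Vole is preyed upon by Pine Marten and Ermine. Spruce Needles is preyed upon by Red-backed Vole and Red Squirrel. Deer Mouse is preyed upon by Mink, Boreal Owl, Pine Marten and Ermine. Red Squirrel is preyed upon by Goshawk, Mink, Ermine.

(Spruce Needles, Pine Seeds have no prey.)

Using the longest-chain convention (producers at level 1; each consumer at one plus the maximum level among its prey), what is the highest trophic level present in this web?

3

Producers (level 1): Spruce Needles, Pine Seeds.
Pine Seeds → Deer Mouse → Pine Marten gives Pine Marten level 3.
No species has a prey at level 3, so no species reaches level 4.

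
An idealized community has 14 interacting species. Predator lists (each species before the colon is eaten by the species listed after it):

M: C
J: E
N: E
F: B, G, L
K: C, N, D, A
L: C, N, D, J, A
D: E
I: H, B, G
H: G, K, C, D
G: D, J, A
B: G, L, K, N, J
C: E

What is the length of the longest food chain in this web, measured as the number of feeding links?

One longest chain: F → B → L → C → E.
It has 5 species and 4 links.

4 links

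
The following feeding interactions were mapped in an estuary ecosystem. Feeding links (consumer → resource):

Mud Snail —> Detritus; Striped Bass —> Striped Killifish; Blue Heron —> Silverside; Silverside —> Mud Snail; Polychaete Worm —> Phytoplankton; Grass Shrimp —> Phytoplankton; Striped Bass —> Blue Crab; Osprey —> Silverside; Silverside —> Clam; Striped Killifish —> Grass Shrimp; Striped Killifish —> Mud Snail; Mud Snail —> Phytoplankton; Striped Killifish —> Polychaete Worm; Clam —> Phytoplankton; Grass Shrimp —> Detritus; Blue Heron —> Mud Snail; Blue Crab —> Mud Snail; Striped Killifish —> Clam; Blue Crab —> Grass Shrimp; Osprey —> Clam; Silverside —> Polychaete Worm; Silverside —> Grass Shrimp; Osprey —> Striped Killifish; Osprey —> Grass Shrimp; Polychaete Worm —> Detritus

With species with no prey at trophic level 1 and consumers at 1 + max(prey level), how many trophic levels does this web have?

4

Basal resources (level 1): Detritus, Phytoplankton.
Detritus → Grass Shrimp → Striped Killifish → Osprey gives Osprey level 4.
No species has a prey at level 4, so no species reaches level 5.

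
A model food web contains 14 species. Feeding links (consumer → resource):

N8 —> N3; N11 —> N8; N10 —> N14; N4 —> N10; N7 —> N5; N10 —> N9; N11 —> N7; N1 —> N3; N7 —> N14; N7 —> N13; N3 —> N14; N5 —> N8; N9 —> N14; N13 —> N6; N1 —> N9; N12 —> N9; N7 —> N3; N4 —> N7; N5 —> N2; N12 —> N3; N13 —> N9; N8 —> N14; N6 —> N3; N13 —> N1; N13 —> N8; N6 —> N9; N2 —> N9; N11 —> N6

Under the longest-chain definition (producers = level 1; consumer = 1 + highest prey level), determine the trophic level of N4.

N14 is a producer → level 1.
N9 eats N14 → level 2.
N2 eats N9 → level 3.
N5 eats N2 (level 3); other prey at levels: N8 3 → level 4.
N7 eats N5 (level 4); other prey at levels: N14 1, N3 2, N13 4 → level 5.
N4 eats N7 (level 5); other prey at levels: N10 3 → level 6.

Trophic level 6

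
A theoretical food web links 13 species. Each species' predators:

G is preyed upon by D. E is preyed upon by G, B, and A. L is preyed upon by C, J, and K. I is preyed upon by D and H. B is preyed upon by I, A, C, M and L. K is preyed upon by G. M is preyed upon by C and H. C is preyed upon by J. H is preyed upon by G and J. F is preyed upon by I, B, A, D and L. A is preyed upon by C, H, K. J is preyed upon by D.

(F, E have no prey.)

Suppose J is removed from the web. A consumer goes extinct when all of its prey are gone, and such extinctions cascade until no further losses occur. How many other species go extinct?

0

Remove J.
Every predator of it retains at least one other prey: D still has F, I, G.
No consumer loses all prey, so no secondary extinctions occur.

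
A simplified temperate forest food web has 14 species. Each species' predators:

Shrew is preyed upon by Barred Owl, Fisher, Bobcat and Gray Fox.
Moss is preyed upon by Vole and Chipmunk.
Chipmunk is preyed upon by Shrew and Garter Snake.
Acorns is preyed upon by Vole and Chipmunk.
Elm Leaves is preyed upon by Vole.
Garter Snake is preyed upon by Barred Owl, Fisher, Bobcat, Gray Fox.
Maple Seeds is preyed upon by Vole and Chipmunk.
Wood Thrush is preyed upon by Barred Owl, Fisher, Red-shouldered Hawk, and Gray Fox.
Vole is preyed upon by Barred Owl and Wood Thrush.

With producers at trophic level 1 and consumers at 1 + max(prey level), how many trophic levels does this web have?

4

Producers (level 1): Elm Leaves, Acorns, Maple Seeds, Moss.
Acorns → Chipmunk → Shrew → Fisher gives Fisher level 4.
No species has a prey at level 4, so no species reaches level 5.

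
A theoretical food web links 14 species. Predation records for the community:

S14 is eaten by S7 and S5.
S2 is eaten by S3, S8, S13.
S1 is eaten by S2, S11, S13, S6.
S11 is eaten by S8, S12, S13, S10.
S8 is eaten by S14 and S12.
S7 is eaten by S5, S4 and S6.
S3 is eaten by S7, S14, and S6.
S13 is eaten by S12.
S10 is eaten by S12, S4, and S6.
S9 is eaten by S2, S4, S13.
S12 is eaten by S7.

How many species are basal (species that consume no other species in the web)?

Basal species (no prey listed): S9, S1.
Count: 2.

2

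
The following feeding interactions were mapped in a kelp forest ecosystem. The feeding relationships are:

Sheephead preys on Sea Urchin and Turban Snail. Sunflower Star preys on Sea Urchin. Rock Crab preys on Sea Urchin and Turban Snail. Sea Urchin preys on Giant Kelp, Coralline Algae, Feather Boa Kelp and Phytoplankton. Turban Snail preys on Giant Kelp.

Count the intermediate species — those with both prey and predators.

2

Intermediate species (has both prey and predators): Sea Urchin, Turban Snail.
Count: 2.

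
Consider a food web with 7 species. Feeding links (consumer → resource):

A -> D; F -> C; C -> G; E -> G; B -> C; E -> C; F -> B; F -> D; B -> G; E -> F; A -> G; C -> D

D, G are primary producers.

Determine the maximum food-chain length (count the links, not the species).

One longest chain: D → C → B → F → E.
It has 5 species and 4 links.

4 links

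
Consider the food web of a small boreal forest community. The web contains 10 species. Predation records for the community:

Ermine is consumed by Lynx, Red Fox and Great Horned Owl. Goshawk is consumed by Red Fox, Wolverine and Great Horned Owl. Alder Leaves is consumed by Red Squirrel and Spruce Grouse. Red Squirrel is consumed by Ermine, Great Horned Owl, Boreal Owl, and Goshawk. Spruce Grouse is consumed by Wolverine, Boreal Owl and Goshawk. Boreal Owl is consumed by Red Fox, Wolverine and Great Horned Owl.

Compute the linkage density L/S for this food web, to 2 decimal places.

There are L = 18 links among S = 10 species.
L/S = 18/10 = 1.8000 ≈ 1.80.

L/S = 1.80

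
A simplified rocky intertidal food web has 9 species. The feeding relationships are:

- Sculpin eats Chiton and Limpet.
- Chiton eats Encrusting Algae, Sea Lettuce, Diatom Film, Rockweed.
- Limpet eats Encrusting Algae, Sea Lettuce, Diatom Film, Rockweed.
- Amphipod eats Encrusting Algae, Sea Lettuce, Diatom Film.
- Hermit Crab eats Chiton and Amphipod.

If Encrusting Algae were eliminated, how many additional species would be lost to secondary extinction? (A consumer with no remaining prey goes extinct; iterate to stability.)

Remove Encrusting Algae.
Every predator of it retains at least one other prey: Amphipod still has Diatom Film, Sea Lettuce; Limpet still has Diatom Film, Rockweed, Sea Lettuce; Chiton still has Diatom Film, Rockweed, Sea Lettuce.
No consumer loses all prey, so no secondary extinctions occur.

0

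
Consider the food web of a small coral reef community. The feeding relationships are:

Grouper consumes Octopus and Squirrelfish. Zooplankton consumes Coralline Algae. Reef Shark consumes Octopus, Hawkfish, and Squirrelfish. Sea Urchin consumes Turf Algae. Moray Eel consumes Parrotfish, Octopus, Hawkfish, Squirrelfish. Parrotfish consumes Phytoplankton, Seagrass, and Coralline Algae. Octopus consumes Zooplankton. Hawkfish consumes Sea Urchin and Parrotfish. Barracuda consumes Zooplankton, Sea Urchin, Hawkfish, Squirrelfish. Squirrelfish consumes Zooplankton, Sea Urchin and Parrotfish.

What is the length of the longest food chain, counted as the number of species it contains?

4 species

One longest chain: Coralline Algae → Zooplankton → Squirrelfish → Moray Eel.
It has 4 species and 3 links.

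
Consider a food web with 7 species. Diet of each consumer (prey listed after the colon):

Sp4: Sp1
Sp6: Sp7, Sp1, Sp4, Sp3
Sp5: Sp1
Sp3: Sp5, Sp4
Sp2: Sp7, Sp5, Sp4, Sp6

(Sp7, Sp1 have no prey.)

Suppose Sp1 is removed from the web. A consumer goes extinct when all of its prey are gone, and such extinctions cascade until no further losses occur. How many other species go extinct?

Remove Sp1.
Round 1: Sp5 (all prey gone), Sp4 (all prey gone) → extinct.
Round 2: Sp3 (all prey gone) → extinct.
No further losses. Total secondary extinctions: 3.

3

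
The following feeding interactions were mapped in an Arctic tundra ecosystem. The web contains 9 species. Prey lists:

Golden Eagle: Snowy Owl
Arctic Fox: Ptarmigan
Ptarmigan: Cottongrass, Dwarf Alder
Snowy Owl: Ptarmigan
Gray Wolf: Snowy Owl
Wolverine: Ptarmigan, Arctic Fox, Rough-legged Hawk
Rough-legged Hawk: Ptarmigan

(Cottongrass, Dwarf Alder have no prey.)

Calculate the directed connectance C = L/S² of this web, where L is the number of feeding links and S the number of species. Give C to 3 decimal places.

C = 0.123

The web has S = 9 species and L = 10 feeding links.
C = L / S² = 10 / 81 = 0.1235 ≈ 0.123.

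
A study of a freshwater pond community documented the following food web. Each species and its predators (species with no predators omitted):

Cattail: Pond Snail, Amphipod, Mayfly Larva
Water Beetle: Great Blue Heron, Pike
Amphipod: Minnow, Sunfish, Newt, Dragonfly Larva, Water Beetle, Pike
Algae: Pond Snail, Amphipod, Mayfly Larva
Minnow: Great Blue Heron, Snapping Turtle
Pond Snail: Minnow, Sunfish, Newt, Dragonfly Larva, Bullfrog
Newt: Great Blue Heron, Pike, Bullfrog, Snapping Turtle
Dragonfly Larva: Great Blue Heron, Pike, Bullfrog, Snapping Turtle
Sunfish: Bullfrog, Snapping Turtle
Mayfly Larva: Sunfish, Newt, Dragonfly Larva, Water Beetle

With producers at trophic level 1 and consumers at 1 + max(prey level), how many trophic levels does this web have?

4

Producers (level 1): Algae, Cattail.
Algae → Pond Snail → Dragonfly Larva → Snapping Turtle gives Snapping Turtle level 4.
No species has a prey at level 4, so no species reaches level 5.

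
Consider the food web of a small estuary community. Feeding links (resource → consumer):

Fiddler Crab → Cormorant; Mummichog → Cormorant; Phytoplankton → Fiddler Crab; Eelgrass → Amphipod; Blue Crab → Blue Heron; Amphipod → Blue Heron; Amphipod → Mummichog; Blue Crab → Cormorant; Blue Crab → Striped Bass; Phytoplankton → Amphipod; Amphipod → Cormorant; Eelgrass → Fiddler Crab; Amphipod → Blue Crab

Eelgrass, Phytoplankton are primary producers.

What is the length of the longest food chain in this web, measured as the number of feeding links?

One longest chain: Eelgrass → Amphipod → Blue Crab → Blue Heron.
It has 4 species and 3 links.

3 links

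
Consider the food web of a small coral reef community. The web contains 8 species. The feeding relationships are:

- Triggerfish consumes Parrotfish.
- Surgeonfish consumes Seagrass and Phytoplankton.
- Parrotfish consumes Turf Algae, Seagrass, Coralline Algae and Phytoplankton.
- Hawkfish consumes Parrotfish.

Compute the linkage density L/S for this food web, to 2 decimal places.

There are L = 8 links among S = 8 species.
L/S = 8/8 = 1.0000 ≈ 1.00.

L/S = 1.00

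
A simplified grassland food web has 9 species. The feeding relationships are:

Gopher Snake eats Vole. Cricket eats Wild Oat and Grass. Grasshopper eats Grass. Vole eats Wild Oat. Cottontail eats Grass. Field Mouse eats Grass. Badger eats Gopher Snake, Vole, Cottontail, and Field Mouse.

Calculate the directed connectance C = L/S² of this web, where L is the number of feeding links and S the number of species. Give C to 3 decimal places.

C = 0.136

The web has S = 9 species and L = 11 feeding links.
C = L / S² = 11 / 81 = 0.1358 ≈ 0.136.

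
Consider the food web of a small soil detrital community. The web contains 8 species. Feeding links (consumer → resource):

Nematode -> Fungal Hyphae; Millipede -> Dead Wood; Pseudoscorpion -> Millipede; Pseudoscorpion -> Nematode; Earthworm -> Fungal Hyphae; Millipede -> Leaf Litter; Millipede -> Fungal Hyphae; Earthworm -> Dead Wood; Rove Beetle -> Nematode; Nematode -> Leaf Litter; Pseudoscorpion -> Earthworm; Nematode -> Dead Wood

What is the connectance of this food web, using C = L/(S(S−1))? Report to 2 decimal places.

C = 0.21

The web has S = 8 species and L = 12 feeding links.
C = L / (S(S−1)) = 12 / 56 = 0.2143 ≈ 0.21.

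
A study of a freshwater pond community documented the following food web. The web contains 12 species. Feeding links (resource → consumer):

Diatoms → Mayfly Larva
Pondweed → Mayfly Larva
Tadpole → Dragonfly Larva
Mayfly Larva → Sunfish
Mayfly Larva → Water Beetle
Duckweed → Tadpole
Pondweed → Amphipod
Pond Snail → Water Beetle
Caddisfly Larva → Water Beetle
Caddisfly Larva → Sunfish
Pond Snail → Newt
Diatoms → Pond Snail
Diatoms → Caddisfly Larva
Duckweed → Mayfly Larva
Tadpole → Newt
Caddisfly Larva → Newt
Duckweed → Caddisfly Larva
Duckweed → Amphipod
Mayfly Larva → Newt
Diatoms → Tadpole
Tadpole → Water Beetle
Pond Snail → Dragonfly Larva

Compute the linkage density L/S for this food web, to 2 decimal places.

There are L = 22 links among S = 12 species.
L/S = 22/12 = 1.8333 ≈ 1.83.

L/S = 1.83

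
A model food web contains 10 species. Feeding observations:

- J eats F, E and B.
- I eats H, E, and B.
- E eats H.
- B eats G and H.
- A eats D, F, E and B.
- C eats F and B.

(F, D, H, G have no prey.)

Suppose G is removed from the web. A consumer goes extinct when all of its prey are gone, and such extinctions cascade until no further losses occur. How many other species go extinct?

Remove G.
Every predator of it retains at least one other prey: B still has H.
No consumer loses all prey, so no secondary extinctions occur.

0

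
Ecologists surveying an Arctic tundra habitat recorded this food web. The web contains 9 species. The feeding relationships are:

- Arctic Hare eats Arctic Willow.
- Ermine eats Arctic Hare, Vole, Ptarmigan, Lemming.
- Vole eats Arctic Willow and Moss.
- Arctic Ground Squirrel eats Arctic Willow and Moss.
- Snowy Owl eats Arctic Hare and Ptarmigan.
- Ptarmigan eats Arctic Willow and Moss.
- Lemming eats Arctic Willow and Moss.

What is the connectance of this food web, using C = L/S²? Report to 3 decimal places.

The web has S = 9 species and L = 15 feeding links.
C = L / S² = 15 / 81 = 0.1852 ≈ 0.185.

C = 0.185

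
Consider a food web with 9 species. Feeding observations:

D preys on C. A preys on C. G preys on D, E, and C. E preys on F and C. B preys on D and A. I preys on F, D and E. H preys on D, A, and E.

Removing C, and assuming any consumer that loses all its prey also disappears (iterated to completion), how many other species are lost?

3

Remove C.
Round 1: D (all prey gone), A (all prey gone) → extinct.
Round 2: B (all prey gone) → extinct.
No further losses. Total secondary extinctions: 3.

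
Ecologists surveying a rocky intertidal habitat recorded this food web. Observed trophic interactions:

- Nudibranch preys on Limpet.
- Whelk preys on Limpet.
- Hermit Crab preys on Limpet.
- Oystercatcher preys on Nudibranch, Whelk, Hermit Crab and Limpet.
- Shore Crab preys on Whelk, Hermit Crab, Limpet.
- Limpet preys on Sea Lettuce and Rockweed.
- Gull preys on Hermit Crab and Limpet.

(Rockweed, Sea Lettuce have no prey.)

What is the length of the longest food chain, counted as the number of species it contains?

One longest chain: Rockweed → Limpet → Whelk → Oystercatcher.
It has 4 species and 3 links.

4 species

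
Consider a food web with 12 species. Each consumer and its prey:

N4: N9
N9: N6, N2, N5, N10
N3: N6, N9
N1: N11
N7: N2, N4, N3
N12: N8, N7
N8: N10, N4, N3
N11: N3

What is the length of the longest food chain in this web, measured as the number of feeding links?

4 links

One longest chain: N6 → N9 → N4 → N8 → N12.
It has 5 species and 4 links.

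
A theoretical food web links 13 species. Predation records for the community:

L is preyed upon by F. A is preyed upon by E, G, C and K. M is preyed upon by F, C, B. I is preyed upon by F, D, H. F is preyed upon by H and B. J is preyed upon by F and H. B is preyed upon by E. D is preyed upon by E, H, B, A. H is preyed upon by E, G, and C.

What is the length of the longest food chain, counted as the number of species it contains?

One longest chain: I → D → A → G.
It has 4 species and 3 links.

4 species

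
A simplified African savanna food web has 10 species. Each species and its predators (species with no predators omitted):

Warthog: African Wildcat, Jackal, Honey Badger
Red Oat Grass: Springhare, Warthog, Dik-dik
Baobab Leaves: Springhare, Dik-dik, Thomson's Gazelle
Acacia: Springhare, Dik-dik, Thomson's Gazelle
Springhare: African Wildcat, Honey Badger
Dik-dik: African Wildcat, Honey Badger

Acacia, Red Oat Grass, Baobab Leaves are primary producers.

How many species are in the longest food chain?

3 species

One longest chain: Acacia → Springhare → African Wildcat.
It has 3 species and 2 links.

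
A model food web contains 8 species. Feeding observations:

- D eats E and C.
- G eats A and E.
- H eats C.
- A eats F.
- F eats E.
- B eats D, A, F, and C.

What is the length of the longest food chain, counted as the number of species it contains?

4 species

One longest chain: E → F → A → B.
It has 4 species and 3 links.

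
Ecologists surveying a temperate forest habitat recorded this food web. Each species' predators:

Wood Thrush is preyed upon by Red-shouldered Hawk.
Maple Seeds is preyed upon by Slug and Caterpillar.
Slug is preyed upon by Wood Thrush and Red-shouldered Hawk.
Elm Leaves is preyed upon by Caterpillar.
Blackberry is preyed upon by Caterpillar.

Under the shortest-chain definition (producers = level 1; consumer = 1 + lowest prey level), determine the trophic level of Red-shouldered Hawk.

Maple Seeds is a producer → level 1.
Slug eats Maple Seeds → level 2.
Red-shouldered Hawk eats Slug → level 3.
No prey of Red-shouldered Hawk is below level 2, so 3 is the minimum.

Trophic level 3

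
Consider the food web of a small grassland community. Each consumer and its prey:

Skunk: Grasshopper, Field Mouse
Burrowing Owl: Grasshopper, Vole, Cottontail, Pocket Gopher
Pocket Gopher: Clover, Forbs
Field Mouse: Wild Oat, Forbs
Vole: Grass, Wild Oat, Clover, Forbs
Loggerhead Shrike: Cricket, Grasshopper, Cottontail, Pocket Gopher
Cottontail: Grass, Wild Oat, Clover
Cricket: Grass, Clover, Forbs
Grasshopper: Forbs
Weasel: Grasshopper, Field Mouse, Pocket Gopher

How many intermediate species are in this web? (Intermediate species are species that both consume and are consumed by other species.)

6

Intermediate species (has both prey and predators): Cricket, Grasshopper, Vole, Cottontail, Field Mouse, Pocket Gopher.
Count: 6.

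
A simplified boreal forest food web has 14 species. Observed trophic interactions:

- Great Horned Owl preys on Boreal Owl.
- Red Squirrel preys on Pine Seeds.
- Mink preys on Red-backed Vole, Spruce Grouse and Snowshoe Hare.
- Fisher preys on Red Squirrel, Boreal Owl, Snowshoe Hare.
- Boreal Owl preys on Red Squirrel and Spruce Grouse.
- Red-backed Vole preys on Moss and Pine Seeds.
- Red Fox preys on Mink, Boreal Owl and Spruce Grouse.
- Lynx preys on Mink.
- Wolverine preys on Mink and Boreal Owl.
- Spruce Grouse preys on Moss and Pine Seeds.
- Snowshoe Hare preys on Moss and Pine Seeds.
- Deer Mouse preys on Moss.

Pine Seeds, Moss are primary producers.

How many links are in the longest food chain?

One longest chain: Pine Seeds → Spruce Grouse → Boreal Owl → Wolverine.
It has 4 species and 3 links.

3 links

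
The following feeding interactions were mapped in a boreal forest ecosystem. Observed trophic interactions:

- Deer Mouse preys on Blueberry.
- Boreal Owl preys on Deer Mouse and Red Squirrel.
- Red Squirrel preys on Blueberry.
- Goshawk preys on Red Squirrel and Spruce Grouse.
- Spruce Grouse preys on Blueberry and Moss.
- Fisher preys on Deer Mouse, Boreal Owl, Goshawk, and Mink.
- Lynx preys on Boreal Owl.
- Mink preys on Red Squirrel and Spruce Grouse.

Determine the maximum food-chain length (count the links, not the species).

One longest chain: Blueberry → Deer Mouse → Boreal Owl → Lynx.
It has 4 species and 3 links.

3 links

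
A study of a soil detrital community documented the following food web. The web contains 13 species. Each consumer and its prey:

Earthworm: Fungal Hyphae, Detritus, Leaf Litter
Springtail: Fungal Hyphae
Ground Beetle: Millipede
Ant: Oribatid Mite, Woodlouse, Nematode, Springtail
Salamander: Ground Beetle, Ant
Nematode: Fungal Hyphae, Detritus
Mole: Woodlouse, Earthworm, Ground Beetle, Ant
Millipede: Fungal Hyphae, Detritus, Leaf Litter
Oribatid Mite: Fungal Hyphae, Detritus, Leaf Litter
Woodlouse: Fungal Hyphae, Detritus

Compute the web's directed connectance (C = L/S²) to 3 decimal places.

C = 0.148

The web has S = 13 species and L = 25 feeding links.
C = L / S² = 25 / 169 = 0.1479 ≈ 0.148.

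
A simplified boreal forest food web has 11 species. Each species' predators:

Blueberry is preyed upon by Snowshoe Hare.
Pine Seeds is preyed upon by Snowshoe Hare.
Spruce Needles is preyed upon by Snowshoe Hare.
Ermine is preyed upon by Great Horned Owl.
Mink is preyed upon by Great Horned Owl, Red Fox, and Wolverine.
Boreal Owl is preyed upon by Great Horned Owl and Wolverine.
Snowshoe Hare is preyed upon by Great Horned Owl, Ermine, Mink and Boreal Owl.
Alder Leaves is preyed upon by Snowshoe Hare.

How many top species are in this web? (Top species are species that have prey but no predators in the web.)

Top species (has prey, but nothing eats it): Great Horned Owl, Red Fox, Wolverine.
Count: 3.

3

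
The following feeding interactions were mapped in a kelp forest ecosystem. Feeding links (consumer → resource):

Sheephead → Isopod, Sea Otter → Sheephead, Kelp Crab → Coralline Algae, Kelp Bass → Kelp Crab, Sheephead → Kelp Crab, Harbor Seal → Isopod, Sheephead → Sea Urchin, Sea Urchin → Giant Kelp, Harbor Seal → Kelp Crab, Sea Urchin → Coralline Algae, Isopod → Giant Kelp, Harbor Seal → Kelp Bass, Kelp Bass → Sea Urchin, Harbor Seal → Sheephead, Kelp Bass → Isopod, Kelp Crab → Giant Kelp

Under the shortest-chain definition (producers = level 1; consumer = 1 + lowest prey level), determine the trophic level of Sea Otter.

Trophic level 4

Giant Kelp is a producer → level 1.
Kelp Crab eats Giant Kelp → level 2.
Sheephead eats Kelp Crab → level 3.
Sea Otter eats Sheephead → level 4.
No prey of Sea Otter is below level 3, so 4 is the minimum.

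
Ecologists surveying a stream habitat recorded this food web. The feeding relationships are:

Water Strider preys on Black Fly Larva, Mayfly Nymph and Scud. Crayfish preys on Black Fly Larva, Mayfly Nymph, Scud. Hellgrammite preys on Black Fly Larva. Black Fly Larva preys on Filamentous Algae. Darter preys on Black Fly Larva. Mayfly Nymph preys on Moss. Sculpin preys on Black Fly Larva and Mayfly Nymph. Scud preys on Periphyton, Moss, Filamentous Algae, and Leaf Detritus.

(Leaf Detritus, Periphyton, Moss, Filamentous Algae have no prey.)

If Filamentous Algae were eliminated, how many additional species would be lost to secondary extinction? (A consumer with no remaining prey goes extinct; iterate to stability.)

Remove Filamentous Algae.
Round 1: Black Fly Larva (all prey gone) → extinct.
Round 2: Hellgrammite (all prey gone), Darter (all prey gone) → extinct.
No further losses. Total secondary extinctions: 3.

3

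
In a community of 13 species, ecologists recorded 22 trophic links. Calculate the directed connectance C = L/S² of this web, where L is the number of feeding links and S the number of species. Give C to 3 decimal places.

C = 0.130

The web has S = 13 species and L = 22 feeding links.
C = L / S² = 22 / 169 = 0.1302 ≈ 0.130.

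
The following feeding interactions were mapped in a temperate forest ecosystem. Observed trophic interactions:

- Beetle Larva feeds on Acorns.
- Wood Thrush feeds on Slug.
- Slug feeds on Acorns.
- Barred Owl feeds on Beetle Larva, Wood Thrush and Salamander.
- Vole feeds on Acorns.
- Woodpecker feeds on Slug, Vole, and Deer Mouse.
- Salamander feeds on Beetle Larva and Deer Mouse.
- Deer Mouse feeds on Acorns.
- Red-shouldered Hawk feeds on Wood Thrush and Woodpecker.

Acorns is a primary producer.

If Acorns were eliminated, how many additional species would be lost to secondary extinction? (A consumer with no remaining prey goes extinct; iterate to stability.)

Remove Acorns.
Round 1: Vole (all prey gone), Beetle Larva (all prey gone), Deer Mouse (all prey gone), Slug (all prey gone) → extinct.
Round 2: Salamander (all prey gone), Woodpecker (all prey gone), Wood Thrush (all prey gone) → extinct.
Round 3: Barred Owl (all prey gone), Red-shouldered Hawk (all prey gone) → extinct.
No further losses. Total secondary extinctions: 9.

9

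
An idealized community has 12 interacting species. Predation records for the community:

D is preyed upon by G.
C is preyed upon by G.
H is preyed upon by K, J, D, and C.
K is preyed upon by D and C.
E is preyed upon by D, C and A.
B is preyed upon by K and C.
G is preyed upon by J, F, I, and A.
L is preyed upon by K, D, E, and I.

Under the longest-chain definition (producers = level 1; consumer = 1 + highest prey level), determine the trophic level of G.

L is a producer → level 1.
E eats L → level 2.
D eats E (level 2); other prey at levels: H 1, L 1, K 2 → level 3.
G eats D (level 3); other prey at levels: C 3 → level 4.

Trophic level 4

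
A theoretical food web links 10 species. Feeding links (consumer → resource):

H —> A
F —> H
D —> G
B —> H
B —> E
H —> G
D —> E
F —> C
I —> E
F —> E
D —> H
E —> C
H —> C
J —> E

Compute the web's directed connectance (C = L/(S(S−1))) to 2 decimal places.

C = 0.16

The web has S = 10 species and L = 14 feeding links.
C = L / (S(S−1)) = 14 / 90 = 0.1556 ≈ 0.16.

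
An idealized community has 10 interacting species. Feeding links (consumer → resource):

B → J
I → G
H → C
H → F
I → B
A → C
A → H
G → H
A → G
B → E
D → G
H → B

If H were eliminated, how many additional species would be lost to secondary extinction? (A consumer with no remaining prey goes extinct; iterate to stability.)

Remove H.
Round 1: G (all prey gone) → extinct.
Round 2: D (all prey gone) → extinct.
No further losses. Total secondary extinctions: 2.

2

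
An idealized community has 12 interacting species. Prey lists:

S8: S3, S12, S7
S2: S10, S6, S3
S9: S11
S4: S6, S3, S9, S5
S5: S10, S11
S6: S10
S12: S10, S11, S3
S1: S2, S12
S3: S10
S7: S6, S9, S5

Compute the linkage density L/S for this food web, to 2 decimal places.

L/S = 1.92

There are L = 23 links among S = 12 species.
L/S = 23/12 = 1.9167 ≈ 1.92.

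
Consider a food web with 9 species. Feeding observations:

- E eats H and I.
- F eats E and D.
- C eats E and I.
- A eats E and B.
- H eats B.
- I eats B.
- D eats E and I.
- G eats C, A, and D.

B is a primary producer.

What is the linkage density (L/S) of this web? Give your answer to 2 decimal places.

L/S = 1.67

There are L = 15 links among S = 9 species.
L/S = 15/9 = 1.6667 ≈ 1.67.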